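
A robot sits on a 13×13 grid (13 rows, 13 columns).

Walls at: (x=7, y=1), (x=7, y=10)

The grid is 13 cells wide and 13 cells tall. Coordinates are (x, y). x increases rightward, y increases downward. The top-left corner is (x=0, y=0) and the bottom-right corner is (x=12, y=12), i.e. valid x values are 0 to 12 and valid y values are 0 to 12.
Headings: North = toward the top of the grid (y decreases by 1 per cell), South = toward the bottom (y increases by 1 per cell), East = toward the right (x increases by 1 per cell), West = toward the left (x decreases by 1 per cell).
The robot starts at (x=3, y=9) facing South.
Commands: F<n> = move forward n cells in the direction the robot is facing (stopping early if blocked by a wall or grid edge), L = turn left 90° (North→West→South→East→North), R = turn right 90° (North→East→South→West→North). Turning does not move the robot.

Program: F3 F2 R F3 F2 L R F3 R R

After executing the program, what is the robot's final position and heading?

Start: (x=3, y=9), facing South
  F3: move forward 3, now at (x=3, y=12)
  F2: move forward 0/2 (blocked), now at (x=3, y=12)
  R: turn right, now facing West
  F3: move forward 3, now at (x=0, y=12)
  F2: move forward 0/2 (blocked), now at (x=0, y=12)
  L: turn left, now facing South
  R: turn right, now facing West
  F3: move forward 0/3 (blocked), now at (x=0, y=12)
  R: turn right, now facing North
  R: turn right, now facing East
Final: (x=0, y=12), facing East

Answer: Final position: (x=0, y=12), facing East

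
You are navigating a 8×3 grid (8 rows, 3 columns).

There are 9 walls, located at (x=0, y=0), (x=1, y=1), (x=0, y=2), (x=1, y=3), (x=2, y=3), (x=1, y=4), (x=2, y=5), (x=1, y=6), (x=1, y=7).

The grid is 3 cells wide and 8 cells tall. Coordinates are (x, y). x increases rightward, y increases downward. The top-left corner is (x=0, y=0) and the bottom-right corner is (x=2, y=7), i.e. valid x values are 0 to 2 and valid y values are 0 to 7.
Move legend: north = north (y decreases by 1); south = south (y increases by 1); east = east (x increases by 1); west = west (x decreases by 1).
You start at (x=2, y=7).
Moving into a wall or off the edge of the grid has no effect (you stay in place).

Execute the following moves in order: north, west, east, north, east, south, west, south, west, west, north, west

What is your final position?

Answer: Final position: (x=2, y=6)

Derivation:
Start: (x=2, y=7)
  north (north): (x=2, y=7) -> (x=2, y=6)
  west (west): blocked, stay at (x=2, y=6)
  east (east): blocked, stay at (x=2, y=6)
  north (north): blocked, stay at (x=2, y=6)
  east (east): blocked, stay at (x=2, y=6)
  south (south): (x=2, y=6) -> (x=2, y=7)
  west (west): blocked, stay at (x=2, y=7)
  south (south): blocked, stay at (x=2, y=7)
  west (west): blocked, stay at (x=2, y=7)
  west (west): blocked, stay at (x=2, y=7)
  north (north): (x=2, y=7) -> (x=2, y=6)
  west (west): blocked, stay at (x=2, y=6)
Final: (x=2, y=6)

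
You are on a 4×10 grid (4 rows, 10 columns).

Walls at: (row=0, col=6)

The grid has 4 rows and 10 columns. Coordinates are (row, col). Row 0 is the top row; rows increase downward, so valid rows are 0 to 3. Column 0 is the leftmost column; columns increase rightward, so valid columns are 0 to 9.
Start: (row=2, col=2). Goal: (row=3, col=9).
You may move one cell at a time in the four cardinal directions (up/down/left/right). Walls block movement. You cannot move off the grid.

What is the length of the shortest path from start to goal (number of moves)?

BFS from (row=2, col=2) until reaching (row=3, col=9):
  Distance 0: (row=2, col=2)
  Distance 1: (row=1, col=2), (row=2, col=1), (row=2, col=3), (row=3, col=2)
  Distance 2: (row=0, col=2), (row=1, col=1), (row=1, col=3), (row=2, col=0), (row=2, col=4), (row=3, col=1), (row=3, col=3)
  Distance 3: (row=0, col=1), (row=0, col=3), (row=1, col=0), (row=1, col=4), (row=2, col=5), (row=3, col=0), (row=3, col=4)
  Distance 4: (row=0, col=0), (row=0, col=4), (row=1, col=5), (row=2, col=6), (row=3, col=5)
  Distance 5: (row=0, col=5), (row=1, col=6), (row=2, col=7), (row=3, col=6)
  Distance 6: (row=1, col=7), (row=2, col=8), (row=3, col=7)
  Distance 7: (row=0, col=7), (row=1, col=8), (row=2, col=9), (row=3, col=8)
  Distance 8: (row=0, col=8), (row=1, col=9), (row=3, col=9)  <- goal reached here
One shortest path (8 moves): (row=2, col=2) -> (row=2, col=3) -> (row=2, col=4) -> (row=2, col=5) -> (row=2, col=6) -> (row=2, col=7) -> (row=2, col=8) -> (row=2, col=9) -> (row=3, col=9)

Answer: Shortest path length: 8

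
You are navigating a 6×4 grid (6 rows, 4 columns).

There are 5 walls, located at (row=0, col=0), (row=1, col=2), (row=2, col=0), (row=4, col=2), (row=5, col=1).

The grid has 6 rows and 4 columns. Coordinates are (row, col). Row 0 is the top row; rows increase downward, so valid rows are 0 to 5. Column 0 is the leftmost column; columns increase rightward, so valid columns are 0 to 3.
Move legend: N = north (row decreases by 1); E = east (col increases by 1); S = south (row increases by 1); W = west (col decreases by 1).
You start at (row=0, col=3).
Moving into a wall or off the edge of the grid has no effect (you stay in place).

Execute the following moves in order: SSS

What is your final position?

Start: (row=0, col=3)
  S (south): (row=0, col=3) -> (row=1, col=3)
  S (south): (row=1, col=3) -> (row=2, col=3)
  S (south): (row=2, col=3) -> (row=3, col=3)
Final: (row=3, col=3)

Answer: Final position: (row=3, col=3)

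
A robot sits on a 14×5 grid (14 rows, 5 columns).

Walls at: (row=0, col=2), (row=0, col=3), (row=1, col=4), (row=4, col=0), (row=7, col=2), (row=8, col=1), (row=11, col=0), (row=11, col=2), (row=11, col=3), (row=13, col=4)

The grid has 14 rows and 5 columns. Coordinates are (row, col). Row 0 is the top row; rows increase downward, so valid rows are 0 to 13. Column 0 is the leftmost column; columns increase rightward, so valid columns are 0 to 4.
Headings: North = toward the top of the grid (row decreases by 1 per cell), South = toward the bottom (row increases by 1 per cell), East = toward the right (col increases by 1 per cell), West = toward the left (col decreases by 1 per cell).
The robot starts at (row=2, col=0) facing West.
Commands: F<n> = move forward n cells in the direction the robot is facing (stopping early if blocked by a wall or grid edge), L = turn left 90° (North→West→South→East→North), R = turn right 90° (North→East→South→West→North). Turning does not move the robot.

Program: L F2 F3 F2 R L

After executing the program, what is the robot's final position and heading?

Answer: Final position: (row=3, col=0), facing South

Derivation:
Start: (row=2, col=0), facing West
  L: turn left, now facing South
  F2: move forward 1/2 (blocked), now at (row=3, col=0)
  F3: move forward 0/3 (blocked), now at (row=3, col=0)
  F2: move forward 0/2 (blocked), now at (row=3, col=0)
  R: turn right, now facing West
  L: turn left, now facing South
Final: (row=3, col=0), facing South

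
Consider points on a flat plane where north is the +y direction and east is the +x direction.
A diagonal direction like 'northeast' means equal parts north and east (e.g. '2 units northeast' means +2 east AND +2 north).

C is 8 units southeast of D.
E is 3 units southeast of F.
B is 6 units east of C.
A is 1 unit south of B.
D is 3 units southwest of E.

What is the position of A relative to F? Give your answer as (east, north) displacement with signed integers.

Answer: A is at (east=14, north=-15) relative to F.

Derivation:
Place F at the origin (east=0, north=0).
  E is 3 units southeast of F: delta (east=+3, north=-3); E at (east=3, north=-3).
  D is 3 units southwest of E: delta (east=-3, north=-3); D at (east=0, north=-6).
  C is 8 units southeast of D: delta (east=+8, north=-8); C at (east=8, north=-14).
  B is 6 units east of C: delta (east=+6, north=+0); B at (east=14, north=-14).
  A is 1 unit south of B: delta (east=+0, north=-1); A at (east=14, north=-15).
Therefore A relative to F: (east=14, north=-15).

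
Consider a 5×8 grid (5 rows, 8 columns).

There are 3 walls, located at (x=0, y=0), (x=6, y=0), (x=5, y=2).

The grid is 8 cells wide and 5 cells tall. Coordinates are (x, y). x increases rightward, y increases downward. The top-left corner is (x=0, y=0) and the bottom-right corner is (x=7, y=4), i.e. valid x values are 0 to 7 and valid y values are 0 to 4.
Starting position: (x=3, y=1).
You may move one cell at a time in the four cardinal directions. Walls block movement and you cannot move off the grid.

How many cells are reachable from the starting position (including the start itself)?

Answer: Reachable cells: 37

Derivation:
BFS flood-fill from (x=3, y=1):
  Distance 0: (x=3, y=1)
  Distance 1: (x=3, y=0), (x=2, y=1), (x=4, y=1), (x=3, y=2)
  Distance 2: (x=2, y=0), (x=4, y=0), (x=1, y=1), (x=5, y=1), (x=2, y=2), (x=4, y=2), (x=3, y=3)
  Distance 3: (x=1, y=0), (x=5, y=0), (x=0, y=1), (x=6, y=1), (x=1, y=2), (x=2, y=3), (x=4, y=3), (x=3, y=4)
  Distance 4: (x=7, y=1), (x=0, y=2), (x=6, y=2), (x=1, y=3), (x=5, y=3), (x=2, y=4), (x=4, y=4)
  Distance 5: (x=7, y=0), (x=7, y=2), (x=0, y=3), (x=6, y=3), (x=1, y=4), (x=5, y=4)
  Distance 6: (x=7, y=3), (x=0, y=4), (x=6, y=4)
  Distance 7: (x=7, y=4)
Total reachable: 37 (grid has 37 open cells total)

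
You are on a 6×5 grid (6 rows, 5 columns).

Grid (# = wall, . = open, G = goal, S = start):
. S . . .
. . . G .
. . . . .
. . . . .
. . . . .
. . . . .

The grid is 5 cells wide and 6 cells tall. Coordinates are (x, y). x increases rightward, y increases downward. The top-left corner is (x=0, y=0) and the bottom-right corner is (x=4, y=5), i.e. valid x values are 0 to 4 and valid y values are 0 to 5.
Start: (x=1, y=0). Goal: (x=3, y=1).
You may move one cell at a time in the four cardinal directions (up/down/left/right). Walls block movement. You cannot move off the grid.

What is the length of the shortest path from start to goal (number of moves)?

BFS from (x=1, y=0) until reaching (x=3, y=1):
  Distance 0: (x=1, y=0)
  Distance 1: (x=0, y=0), (x=2, y=0), (x=1, y=1)
  Distance 2: (x=3, y=0), (x=0, y=1), (x=2, y=1), (x=1, y=2)
  Distance 3: (x=4, y=0), (x=3, y=1), (x=0, y=2), (x=2, y=2), (x=1, y=3)  <- goal reached here
One shortest path (3 moves): (x=1, y=0) -> (x=2, y=0) -> (x=3, y=0) -> (x=3, y=1)

Answer: Shortest path length: 3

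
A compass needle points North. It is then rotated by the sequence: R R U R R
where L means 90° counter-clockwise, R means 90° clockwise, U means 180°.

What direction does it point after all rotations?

Answer: Final heading: South

Derivation:
Start: North
  R (right (90° clockwise)) -> East
  R (right (90° clockwise)) -> South
  U (U-turn (180°)) -> North
  R (right (90° clockwise)) -> East
  R (right (90° clockwise)) -> South
Final: South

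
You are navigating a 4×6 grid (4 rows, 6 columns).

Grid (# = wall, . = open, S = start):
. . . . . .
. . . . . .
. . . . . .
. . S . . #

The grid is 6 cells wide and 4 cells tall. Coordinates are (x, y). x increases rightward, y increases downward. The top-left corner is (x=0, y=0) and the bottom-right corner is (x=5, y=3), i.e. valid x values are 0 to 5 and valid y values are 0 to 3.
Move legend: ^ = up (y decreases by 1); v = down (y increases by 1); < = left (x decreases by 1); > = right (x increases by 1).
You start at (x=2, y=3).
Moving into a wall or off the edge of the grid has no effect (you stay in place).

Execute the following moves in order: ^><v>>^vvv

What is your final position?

Answer: Final position: (x=4, y=3)

Derivation:
Start: (x=2, y=3)
  ^ (up): (x=2, y=3) -> (x=2, y=2)
  > (right): (x=2, y=2) -> (x=3, y=2)
  < (left): (x=3, y=2) -> (x=2, y=2)
  v (down): (x=2, y=2) -> (x=2, y=3)
  > (right): (x=2, y=3) -> (x=3, y=3)
  > (right): (x=3, y=3) -> (x=4, y=3)
  ^ (up): (x=4, y=3) -> (x=4, y=2)
  v (down): (x=4, y=2) -> (x=4, y=3)
  v (down): blocked, stay at (x=4, y=3)
  v (down): blocked, stay at (x=4, y=3)
Final: (x=4, y=3)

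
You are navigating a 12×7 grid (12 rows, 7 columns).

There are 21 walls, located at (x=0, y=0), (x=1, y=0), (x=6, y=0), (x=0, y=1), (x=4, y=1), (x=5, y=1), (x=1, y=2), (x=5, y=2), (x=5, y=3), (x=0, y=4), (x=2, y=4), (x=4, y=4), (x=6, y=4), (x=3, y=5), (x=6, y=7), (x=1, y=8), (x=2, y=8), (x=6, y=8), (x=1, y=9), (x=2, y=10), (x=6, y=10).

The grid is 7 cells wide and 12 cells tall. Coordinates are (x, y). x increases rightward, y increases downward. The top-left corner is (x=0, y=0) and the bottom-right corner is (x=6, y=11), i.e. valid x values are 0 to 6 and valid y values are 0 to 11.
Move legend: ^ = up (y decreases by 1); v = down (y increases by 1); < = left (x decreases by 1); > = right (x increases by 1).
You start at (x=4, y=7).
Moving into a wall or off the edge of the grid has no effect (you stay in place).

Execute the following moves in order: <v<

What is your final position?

Start: (x=4, y=7)
  < (left): (x=4, y=7) -> (x=3, y=7)
  v (down): (x=3, y=7) -> (x=3, y=8)
  < (left): blocked, stay at (x=3, y=8)
Final: (x=3, y=8)

Answer: Final position: (x=3, y=8)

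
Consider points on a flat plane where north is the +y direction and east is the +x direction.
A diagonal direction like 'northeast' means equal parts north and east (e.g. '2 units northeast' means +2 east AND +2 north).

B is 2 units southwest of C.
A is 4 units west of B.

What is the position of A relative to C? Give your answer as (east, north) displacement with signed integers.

Answer: A is at (east=-6, north=-2) relative to C.

Derivation:
Place C at the origin (east=0, north=0).
  B is 2 units southwest of C: delta (east=-2, north=-2); B at (east=-2, north=-2).
  A is 4 units west of B: delta (east=-4, north=+0); A at (east=-6, north=-2).
Therefore A relative to C: (east=-6, north=-2).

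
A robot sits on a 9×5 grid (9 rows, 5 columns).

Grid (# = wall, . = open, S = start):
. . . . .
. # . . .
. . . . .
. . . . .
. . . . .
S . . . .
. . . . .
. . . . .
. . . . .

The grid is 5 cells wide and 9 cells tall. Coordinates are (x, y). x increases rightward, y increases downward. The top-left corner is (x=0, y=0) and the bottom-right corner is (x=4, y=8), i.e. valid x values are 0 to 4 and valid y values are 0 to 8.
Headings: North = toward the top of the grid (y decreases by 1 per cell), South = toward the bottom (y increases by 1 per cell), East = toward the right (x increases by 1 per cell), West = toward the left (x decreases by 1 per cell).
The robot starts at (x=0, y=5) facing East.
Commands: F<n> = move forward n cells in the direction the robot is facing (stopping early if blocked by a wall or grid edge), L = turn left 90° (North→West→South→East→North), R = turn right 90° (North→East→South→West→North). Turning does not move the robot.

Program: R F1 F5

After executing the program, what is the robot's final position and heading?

Start: (x=0, y=5), facing East
  R: turn right, now facing South
  F1: move forward 1, now at (x=0, y=6)
  F5: move forward 2/5 (blocked), now at (x=0, y=8)
Final: (x=0, y=8), facing South

Answer: Final position: (x=0, y=8), facing South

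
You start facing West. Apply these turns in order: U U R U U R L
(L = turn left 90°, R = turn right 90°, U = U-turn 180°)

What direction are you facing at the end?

Answer: Final heading: North

Derivation:
Start: West
  U (U-turn (180°)) -> East
  U (U-turn (180°)) -> West
  R (right (90° clockwise)) -> North
  U (U-turn (180°)) -> South
  U (U-turn (180°)) -> North
  R (right (90° clockwise)) -> East
  L (left (90° counter-clockwise)) -> North
Final: North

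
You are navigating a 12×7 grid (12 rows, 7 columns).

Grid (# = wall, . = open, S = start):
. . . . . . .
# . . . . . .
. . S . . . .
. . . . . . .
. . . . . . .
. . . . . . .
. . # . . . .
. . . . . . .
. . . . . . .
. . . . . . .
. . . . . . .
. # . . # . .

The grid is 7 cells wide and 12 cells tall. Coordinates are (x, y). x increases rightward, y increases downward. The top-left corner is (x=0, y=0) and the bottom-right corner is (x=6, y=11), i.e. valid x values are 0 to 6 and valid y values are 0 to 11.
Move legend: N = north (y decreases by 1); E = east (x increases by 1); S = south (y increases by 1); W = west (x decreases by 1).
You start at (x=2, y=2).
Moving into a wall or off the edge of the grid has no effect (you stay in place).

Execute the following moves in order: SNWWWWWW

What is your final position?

Start: (x=2, y=2)
  S (south): (x=2, y=2) -> (x=2, y=3)
  N (north): (x=2, y=3) -> (x=2, y=2)
  W (west): (x=2, y=2) -> (x=1, y=2)
  W (west): (x=1, y=2) -> (x=0, y=2)
  [×4]W (west): blocked, stay at (x=0, y=2)
Final: (x=0, y=2)

Answer: Final position: (x=0, y=2)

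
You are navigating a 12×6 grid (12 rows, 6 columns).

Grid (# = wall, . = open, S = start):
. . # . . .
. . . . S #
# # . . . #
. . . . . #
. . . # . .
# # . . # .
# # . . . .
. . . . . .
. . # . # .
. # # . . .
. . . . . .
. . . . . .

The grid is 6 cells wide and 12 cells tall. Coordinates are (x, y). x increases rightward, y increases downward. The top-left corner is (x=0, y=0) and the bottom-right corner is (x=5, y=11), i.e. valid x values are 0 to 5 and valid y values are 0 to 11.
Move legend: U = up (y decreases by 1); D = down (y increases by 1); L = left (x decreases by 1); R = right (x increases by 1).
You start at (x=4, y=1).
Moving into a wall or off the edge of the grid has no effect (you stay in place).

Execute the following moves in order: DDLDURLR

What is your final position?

Start: (x=4, y=1)
  D (down): (x=4, y=1) -> (x=4, y=2)
  D (down): (x=4, y=2) -> (x=4, y=3)
  L (left): (x=4, y=3) -> (x=3, y=3)
  D (down): blocked, stay at (x=3, y=3)
  U (up): (x=3, y=3) -> (x=3, y=2)
  R (right): (x=3, y=2) -> (x=4, y=2)
  L (left): (x=4, y=2) -> (x=3, y=2)
  R (right): (x=3, y=2) -> (x=4, y=2)
Final: (x=4, y=2)

Answer: Final position: (x=4, y=2)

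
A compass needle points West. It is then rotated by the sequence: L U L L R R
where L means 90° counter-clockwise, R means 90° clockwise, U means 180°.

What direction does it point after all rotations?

Start: West
  L (left (90° counter-clockwise)) -> South
  U (U-turn (180°)) -> North
  L (left (90° counter-clockwise)) -> West
  L (left (90° counter-clockwise)) -> South
  R (right (90° clockwise)) -> West
  R (right (90° clockwise)) -> North
Final: North

Answer: Final heading: North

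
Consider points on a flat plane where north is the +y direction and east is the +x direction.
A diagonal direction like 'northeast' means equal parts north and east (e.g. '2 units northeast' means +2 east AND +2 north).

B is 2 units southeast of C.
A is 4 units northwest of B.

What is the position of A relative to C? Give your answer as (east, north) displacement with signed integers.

Answer: A is at (east=-2, north=2) relative to C.

Derivation:
Place C at the origin (east=0, north=0).
  B is 2 units southeast of C: delta (east=+2, north=-2); B at (east=2, north=-2).
  A is 4 units northwest of B: delta (east=-4, north=+4); A at (east=-2, north=2).
Therefore A relative to C: (east=-2, north=2).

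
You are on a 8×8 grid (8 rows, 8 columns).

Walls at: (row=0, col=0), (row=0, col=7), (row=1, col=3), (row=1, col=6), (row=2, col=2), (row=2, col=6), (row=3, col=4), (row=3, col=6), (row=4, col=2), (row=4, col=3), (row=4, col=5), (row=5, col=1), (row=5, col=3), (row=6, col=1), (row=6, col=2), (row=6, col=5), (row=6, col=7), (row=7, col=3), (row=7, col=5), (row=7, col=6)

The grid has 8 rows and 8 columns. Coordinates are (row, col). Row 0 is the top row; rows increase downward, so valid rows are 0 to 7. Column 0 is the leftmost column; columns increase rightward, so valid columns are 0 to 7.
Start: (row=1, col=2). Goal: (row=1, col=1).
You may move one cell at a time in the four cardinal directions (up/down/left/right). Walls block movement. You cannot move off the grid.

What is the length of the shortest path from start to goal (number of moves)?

BFS from (row=1, col=2) until reaching (row=1, col=1):
  Distance 0: (row=1, col=2)
  Distance 1: (row=0, col=2), (row=1, col=1)  <- goal reached here
One shortest path (1 moves): (row=1, col=2) -> (row=1, col=1)

Answer: Shortest path length: 1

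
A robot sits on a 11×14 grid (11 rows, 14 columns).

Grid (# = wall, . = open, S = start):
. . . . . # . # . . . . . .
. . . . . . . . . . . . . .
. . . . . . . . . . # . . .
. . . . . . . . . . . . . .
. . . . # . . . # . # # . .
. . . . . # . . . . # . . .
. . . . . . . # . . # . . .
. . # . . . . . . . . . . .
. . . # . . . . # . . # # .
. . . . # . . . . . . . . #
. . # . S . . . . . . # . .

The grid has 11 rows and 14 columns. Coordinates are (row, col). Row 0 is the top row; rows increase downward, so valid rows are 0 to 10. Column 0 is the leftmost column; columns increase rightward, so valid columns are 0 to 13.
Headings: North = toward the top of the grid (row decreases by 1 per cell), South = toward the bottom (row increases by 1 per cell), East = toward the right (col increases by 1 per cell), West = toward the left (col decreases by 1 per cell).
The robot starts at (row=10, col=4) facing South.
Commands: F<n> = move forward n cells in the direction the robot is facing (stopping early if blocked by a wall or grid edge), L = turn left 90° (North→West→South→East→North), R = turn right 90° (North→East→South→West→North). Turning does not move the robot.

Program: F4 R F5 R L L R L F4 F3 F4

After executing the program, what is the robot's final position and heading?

Answer: Final position: (row=10, col=3), facing South

Derivation:
Start: (row=10, col=4), facing South
  F4: move forward 0/4 (blocked), now at (row=10, col=4)
  R: turn right, now facing West
  F5: move forward 1/5 (blocked), now at (row=10, col=3)
  R: turn right, now facing North
  L: turn left, now facing West
  L: turn left, now facing South
  R: turn right, now facing West
  L: turn left, now facing South
  F4: move forward 0/4 (blocked), now at (row=10, col=3)
  F3: move forward 0/3 (blocked), now at (row=10, col=3)
  F4: move forward 0/4 (blocked), now at (row=10, col=3)
Final: (row=10, col=3), facing South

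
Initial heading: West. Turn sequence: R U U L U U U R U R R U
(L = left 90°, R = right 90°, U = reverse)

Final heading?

Answer: Final heading: North

Derivation:
Start: West
  R (right (90° clockwise)) -> North
  U (U-turn (180°)) -> South
  U (U-turn (180°)) -> North
  L (left (90° counter-clockwise)) -> West
  U (U-turn (180°)) -> East
  U (U-turn (180°)) -> West
  U (U-turn (180°)) -> East
  R (right (90° clockwise)) -> South
  U (U-turn (180°)) -> North
  R (right (90° clockwise)) -> East
  R (right (90° clockwise)) -> South
  U (U-turn (180°)) -> North
Final: North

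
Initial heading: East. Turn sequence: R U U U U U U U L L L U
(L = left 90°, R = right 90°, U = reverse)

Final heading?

Start: East
  R (right (90° clockwise)) -> South
  U (U-turn (180°)) -> North
  U (U-turn (180°)) -> South
  U (U-turn (180°)) -> North
  U (U-turn (180°)) -> South
  U (U-turn (180°)) -> North
  U (U-turn (180°)) -> South
  U (U-turn (180°)) -> North
  L (left (90° counter-clockwise)) -> West
  L (left (90° counter-clockwise)) -> South
  L (left (90° counter-clockwise)) -> East
  U (U-turn (180°)) -> West
Final: West

Answer: Final heading: West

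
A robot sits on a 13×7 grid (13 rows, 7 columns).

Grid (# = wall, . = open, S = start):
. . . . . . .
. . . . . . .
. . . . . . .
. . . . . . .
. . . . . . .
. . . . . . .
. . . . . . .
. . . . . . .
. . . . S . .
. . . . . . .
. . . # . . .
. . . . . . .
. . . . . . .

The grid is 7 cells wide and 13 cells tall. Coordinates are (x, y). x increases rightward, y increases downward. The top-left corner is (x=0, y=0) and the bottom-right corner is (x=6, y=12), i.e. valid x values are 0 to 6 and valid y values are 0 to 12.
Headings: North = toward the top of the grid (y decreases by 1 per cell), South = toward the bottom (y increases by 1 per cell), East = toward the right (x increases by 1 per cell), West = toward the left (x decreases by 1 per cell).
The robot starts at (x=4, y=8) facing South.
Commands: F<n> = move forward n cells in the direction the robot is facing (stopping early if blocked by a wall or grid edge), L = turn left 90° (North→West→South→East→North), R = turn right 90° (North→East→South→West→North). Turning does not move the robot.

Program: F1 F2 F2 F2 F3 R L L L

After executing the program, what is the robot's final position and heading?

Answer: Final position: (x=4, y=12), facing North

Derivation:
Start: (x=4, y=8), facing South
  F1: move forward 1, now at (x=4, y=9)
  F2: move forward 2, now at (x=4, y=11)
  F2: move forward 1/2 (blocked), now at (x=4, y=12)
  F2: move forward 0/2 (blocked), now at (x=4, y=12)
  F3: move forward 0/3 (blocked), now at (x=4, y=12)
  R: turn right, now facing West
  L: turn left, now facing South
  L: turn left, now facing East
  L: turn left, now facing North
Final: (x=4, y=12), facing North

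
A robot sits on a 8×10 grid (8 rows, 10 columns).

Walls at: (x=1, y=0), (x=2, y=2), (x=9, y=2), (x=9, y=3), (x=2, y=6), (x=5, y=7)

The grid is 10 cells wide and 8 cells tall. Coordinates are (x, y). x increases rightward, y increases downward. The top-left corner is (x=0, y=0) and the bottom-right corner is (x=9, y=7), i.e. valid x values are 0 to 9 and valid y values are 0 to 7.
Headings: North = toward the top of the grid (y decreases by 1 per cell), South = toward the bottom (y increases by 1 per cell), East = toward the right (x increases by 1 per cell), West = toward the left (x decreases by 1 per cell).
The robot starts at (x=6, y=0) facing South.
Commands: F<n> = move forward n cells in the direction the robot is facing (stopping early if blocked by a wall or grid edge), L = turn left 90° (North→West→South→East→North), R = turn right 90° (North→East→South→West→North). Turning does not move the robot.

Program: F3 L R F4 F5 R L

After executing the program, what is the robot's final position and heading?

Answer: Final position: (x=6, y=7), facing South

Derivation:
Start: (x=6, y=0), facing South
  F3: move forward 3, now at (x=6, y=3)
  L: turn left, now facing East
  R: turn right, now facing South
  F4: move forward 4, now at (x=6, y=7)
  F5: move forward 0/5 (blocked), now at (x=6, y=7)
  R: turn right, now facing West
  L: turn left, now facing South
Final: (x=6, y=7), facing South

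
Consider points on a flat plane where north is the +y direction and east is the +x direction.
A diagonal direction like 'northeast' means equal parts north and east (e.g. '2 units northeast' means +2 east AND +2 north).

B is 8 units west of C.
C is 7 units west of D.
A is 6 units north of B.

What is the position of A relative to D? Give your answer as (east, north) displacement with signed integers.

Place D at the origin (east=0, north=0).
  C is 7 units west of D: delta (east=-7, north=+0); C at (east=-7, north=0).
  B is 8 units west of C: delta (east=-8, north=+0); B at (east=-15, north=0).
  A is 6 units north of B: delta (east=+0, north=+6); A at (east=-15, north=6).
Therefore A relative to D: (east=-15, north=6).

Answer: A is at (east=-15, north=6) relative to D.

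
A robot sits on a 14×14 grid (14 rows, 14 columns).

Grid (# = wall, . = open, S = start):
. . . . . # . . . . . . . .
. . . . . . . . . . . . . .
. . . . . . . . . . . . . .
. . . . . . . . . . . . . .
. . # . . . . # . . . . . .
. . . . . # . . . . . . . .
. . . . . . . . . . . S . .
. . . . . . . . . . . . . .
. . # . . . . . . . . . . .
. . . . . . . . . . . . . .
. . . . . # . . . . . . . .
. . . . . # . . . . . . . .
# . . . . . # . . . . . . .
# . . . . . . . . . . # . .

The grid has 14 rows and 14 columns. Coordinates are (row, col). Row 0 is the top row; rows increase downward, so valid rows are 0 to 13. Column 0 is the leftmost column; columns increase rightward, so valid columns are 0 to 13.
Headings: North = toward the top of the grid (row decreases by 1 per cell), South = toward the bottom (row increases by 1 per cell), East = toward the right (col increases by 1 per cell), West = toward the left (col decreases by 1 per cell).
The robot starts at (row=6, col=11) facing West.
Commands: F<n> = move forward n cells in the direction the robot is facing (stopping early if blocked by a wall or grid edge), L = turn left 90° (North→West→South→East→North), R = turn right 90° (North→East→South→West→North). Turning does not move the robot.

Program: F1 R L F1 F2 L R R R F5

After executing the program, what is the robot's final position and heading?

Start: (row=6, col=11), facing West
  F1: move forward 1, now at (row=6, col=10)
  R: turn right, now facing North
  L: turn left, now facing West
  F1: move forward 1, now at (row=6, col=9)
  F2: move forward 2, now at (row=6, col=7)
  L: turn left, now facing South
  R: turn right, now facing West
  R: turn right, now facing North
  R: turn right, now facing East
  F5: move forward 5, now at (row=6, col=12)
Final: (row=6, col=12), facing East

Answer: Final position: (row=6, col=12), facing East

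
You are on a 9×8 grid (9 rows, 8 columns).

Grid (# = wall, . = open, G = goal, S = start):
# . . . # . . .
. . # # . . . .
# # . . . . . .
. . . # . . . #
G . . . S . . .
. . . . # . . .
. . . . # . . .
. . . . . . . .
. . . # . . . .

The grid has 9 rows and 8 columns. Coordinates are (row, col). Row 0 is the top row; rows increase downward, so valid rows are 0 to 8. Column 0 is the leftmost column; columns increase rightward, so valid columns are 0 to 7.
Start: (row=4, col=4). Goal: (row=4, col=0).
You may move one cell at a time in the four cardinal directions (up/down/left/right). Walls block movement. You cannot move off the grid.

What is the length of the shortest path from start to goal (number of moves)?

Answer: Shortest path length: 4

Derivation:
BFS from (row=4, col=4) until reaching (row=4, col=0):
  Distance 0: (row=4, col=4)
  Distance 1: (row=3, col=4), (row=4, col=3), (row=4, col=5)
  Distance 2: (row=2, col=4), (row=3, col=5), (row=4, col=2), (row=4, col=6), (row=5, col=3), (row=5, col=5)
  Distance 3: (row=1, col=4), (row=2, col=3), (row=2, col=5), (row=3, col=2), (row=3, col=6), (row=4, col=1), (row=4, col=7), (row=5, col=2), (row=5, col=6), (row=6, col=3), (row=6, col=5)
  Distance 4: (row=1, col=5), (row=2, col=2), (row=2, col=6), (row=3, col=1), (row=4, col=0), (row=5, col=1), (row=5, col=7), (row=6, col=2), (row=6, col=6), (row=7, col=3), (row=7, col=5)  <- goal reached here
One shortest path (4 moves): (row=4, col=4) -> (row=4, col=3) -> (row=4, col=2) -> (row=4, col=1) -> (row=4, col=0)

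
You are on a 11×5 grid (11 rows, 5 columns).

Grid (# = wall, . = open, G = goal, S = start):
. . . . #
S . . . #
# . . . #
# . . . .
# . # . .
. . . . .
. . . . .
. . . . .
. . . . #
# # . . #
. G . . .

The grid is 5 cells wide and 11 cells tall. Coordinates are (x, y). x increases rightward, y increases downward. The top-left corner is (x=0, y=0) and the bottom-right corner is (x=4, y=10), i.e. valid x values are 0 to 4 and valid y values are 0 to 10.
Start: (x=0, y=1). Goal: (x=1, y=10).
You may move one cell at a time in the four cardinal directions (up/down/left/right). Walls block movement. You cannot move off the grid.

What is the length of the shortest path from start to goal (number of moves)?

BFS from (x=0, y=1) until reaching (x=1, y=10):
  Distance 0: (x=0, y=1)
  Distance 1: (x=0, y=0), (x=1, y=1)
  Distance 2: (x=1, y=0), (x=2, y=1), (x=1, y=2)
  Distance 3: (x=2, y=0), (x=3, y=1), (x=2, y=2), (x=1, y=3)
  Distance 4: (x=3, y=0), (x=3, y=2), (x=2, y=3), (x=1, y=4)
  Distance 5: (x=3, y=3), (x=1, y=5)
  Distance 6: (x=4, y=3), (x=3, y=4), (x=0, y=5), (x=2, y=5), (x=1, y=6)
  Distance 7: (x=4, y=4), (x=3, y=5), (x=0, y=6), (x=2, y=6), (x=1, y=7)
  Distance 8: (x=4, y=5), (x=3, y=6), (x=0, y=7), (x=2, y=7), (x=1, y=8)
  Distance 9: (x=4, y=6), (x=3, y=7), (x=0, y=8), (x=2, y=8)
  Distance 10: (x=4, y=7), (x=3, y=8), (x=2, y=9)
  Distance 11: (x=3, y=9), (x=2, y=10)
  Distance 12: (x=1, y=10), (x=3, y=10)  <- goal reached here
One shortest path (12 moves): (x=0, y=1) -> (x=1, y=1) -> (x=1, y=2) -> (x=1, y=3) -> (x=1, y=4) -> (x=1, y=5) -> (x=2, y=5) -> (x=2, y=6) -> (x=2, y=7) -> (x=2, y=8) -> (x=2, y=9) -> (x=2, y=10) -> (x=1, y=10)

Answer: Shortest path length: 12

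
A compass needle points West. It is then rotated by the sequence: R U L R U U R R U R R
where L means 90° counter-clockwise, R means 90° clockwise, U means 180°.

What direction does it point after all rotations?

Answer: Final heading: North

Derivation:
Start: West
  R (right (90° clockwise)) -> North
  U (U-turn (180°)) -> South
  L (left (90° counter-clockwise)) -> East
  R (right (90° clockwise)) -> South
  U (U-turn (180°)) -> North
  U (U-turn (180°)) -> South
  R (right (90° clockwise)) -> West
  R (right (90° clockwise)) -> North
  U (U-turn (180°)) -> South
  R (right (90° clockwise)) -> West
  R (right (90° clockwise)) -> North
Final: North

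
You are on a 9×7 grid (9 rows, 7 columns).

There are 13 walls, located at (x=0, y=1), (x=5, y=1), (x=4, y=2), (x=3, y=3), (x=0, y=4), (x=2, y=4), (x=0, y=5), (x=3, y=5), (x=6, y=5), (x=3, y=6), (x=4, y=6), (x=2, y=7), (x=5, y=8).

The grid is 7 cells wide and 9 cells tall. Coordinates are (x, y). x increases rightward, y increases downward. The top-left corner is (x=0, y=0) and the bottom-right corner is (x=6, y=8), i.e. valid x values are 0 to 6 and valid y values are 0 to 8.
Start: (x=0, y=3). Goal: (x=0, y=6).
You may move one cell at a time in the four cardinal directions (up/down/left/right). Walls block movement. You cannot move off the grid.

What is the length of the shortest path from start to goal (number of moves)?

BFS from (x=0, y=3) until reaching (x=0, y=6):
  Distance 0: (x=0, y=3)
  Distance 1: (x=0, y=2), (x=1, y=3)
  Distance 2: (x=1, y=2), (x=2, y=3), (x=1, y=4)
  Distance 3: (x=1, y=1), (x=2, y=2), (x=1, y=5)
  Distance 4: (x=1, y=0), (x=2, y=1), (x=3, y=2), (x=2, y=5), (x=1, y=6)
  Distance 5: (x=0, y=0), (x=2, y=0), (x=3, y=1), (x=0, y=6), (x=2, y=6), (x=1, y=7)  <- goal reached here
One shortest path (5 moves): (x=0, y=3) -> (x=1, y=3) -> (x=1, y=4) -> (x=1, y=5) -> (x=1, y=6) -> (x=0, y=6)

Answer: Shortest path length: 5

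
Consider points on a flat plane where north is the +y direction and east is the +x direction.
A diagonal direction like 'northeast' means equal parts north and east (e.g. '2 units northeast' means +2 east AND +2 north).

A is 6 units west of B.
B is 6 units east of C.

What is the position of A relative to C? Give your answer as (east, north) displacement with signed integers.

Answer: A is at (east=0, north=0) relative to C.

Derivation:
Place C at the origin (east=0, north=0).
  B is 6 units east of C: delta (east=+6, north=+0); B at (east=6, north=0).
  A is 6 units west of B: delta (east=-6, north=+0); A at (east=0, north=0).
Therefore A relative to C: (east=0, north=0).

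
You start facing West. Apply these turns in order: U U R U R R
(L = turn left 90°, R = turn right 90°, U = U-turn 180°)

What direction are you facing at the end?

Start: West
  U (U-turn (180°)) -> East
  U (U-turn (180°)) -> West
  R (right (90° clockwise)) -> North
  U (U-turn (180°)) -> South
  R (right (90° clockwise)) -> West
  R (right (90° clockwise)) -> North
Final: North

Answer: Final heading: North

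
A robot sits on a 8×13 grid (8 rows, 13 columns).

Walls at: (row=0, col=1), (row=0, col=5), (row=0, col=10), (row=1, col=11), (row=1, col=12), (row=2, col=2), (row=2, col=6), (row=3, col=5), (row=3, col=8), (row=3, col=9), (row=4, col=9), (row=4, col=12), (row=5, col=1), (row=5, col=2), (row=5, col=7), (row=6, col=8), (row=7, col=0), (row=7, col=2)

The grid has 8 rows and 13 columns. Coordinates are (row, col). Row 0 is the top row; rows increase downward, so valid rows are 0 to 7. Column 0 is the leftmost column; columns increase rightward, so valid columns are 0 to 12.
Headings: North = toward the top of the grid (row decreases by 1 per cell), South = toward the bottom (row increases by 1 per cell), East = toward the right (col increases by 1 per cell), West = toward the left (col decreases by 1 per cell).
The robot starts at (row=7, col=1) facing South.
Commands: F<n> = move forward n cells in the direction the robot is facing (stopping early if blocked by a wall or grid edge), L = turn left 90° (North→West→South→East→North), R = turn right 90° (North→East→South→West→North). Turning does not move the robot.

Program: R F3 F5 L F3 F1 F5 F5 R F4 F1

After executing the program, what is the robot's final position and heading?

Answer: Final position: (row=7, col=1), facing West

Derivation:
Start: (row=7, col=1), facing South
  R: turn right, now facing West
  F3: move forward 0/3 (blocked), now at (row=7, col=1)
  F5: move forward 0/5 (blocked), now at (row=7, col=1)
  L: turn left, now facing South
  F3: move forward 0/3 (blocked), now at (row=7, col=1)
  F1: move forward 0/1 (blocked), now at (row=7, col=1)
  F5: move forward 0/5 (blocked), now at (row=7, col=1)
  F5: move forward 0/5 (blocked), now at (row=7, col=1)
  R: turn right, now facing West
  F4: move forward 0/4 (blocked), now at (row=7, col=1)
  F1: move forward 0/1 (blocked), now at (row=7, col=1)
Final: (row=7, col=1), facing West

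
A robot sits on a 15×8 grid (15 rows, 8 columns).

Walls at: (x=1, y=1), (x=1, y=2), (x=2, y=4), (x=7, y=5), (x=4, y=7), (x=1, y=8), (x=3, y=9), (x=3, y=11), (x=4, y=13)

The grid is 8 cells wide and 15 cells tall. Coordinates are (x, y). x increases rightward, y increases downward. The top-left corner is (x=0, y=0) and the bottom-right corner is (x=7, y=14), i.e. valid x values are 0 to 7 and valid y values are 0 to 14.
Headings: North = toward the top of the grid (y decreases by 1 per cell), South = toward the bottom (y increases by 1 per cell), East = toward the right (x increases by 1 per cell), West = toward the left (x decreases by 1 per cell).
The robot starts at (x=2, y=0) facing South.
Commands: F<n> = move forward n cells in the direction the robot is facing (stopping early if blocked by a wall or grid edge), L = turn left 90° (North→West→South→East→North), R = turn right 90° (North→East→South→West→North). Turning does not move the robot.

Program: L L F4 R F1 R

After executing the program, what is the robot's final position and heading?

Answer: Final position: (x=3, y=0), facing South

Derivation:
Start: (x=2, y=0), facing South
  L: turn left, now facing East
  L: turn left, now facing North
  F4: move forward 0/4 (blocked), now at (x=2, y=0)
  R: turn right, now facing East
  F1: move forward 1, now at (x=3, y=0)
  R: turn right, now facing South
Final: (x=3, y=0), facing South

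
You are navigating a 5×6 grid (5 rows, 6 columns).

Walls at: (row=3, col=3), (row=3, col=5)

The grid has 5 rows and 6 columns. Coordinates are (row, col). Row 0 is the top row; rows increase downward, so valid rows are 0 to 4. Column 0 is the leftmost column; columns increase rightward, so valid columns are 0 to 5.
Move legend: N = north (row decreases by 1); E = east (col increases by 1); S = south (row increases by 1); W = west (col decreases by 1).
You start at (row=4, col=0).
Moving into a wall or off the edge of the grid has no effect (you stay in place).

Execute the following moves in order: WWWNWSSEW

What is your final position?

Start: (row=4, col=0)
  [×3]W (west): blocked, stay at (row=4, col=0)
  N (north): (row=4, col=0) -> (row=3, col=0)
  W (west): blocked, stay at (row=3, col=0)
  S (south): (row=3, col=0) -> (row=4, col=0)
  S (south): blocked, stay at (row=4, col=0)
  E (east): (row=4, col=0) -> (row=4, col=1)
  W (west): (row=4, col=1) -> (row=4, col=0)
Final: (row=4, col=0)

Answer: Final position: (row=4, col=0)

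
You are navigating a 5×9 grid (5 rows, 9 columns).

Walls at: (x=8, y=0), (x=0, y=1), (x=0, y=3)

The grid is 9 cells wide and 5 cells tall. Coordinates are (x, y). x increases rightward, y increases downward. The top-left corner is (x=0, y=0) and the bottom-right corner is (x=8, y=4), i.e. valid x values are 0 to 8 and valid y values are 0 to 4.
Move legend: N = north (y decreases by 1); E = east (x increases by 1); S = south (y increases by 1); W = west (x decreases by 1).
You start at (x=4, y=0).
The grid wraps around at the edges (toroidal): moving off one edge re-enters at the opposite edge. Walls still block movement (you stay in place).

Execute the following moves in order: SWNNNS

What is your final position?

Answer: Final position: (x=3, y=4)

Derivation:
Start: (x=4, y=0)
  S (south): (x=4, y=0) -> (x=4, y=1)
  W (west): (x=4, y=1) -> (x=3, y=1)
  N (north): (x=3, y=1) -> (x=3, y=0)
  N (north): (x=3, y=0) -> (x=3, y=4)
  N (north): (x=3, y=4) -> (x=3, y=3)
  S (south): (x=3, y=3) -> (x=3, y=4)
Final: (x=3, y=4)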